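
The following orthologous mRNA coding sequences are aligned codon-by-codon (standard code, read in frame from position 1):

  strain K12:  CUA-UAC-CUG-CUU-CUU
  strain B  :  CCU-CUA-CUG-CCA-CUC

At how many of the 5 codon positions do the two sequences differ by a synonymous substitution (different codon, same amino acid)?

Codon 1: CUA Leu / CCU Pro — nonsynonymous.
Codon 2: UAC Tyr / CUA Leu — nonsynonymous.
Codon 3: CUG Leu / CUG Leu — identical.
Codon 4: CUU Leu / CCA Pro — nonsynonymous.
Codon 5: CUU Leu / CUC Leu — synonymous.
Synonymous differences: 1.

1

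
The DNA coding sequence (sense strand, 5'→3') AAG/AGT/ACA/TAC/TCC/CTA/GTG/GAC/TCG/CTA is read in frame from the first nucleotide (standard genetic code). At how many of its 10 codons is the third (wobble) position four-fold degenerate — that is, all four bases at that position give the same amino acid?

Codon 1 AAG (Lys): third position 2-fold.
Codon 2 AGT (Ser): third position 2-fold.
Codon 3 ACA (Thr): third position 4-fold.
Codon 4 TAC (Tyr): third position 2-fold.
Codon 5 TCC (Ser): third position 4-fold.
Codon 6 CTA (Leu): third position 4-fold.
Codon 7 GTG (Val): third position 4-fold.
Codon 8 GAC (Asp): third position 2-fold.
Codon 9 TCG (Ser): third position 4-fold.
Codon 10 CTA (Leu): third position 4-fold.
Four-fold degenerate third positions: 6.

6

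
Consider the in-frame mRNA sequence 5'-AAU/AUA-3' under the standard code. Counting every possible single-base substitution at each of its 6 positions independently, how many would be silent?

3

Codon 1 (AAU, Asn): 1 synonymous substitution.
Codon 2 (AUA, Ile): 2 synonymous substitutions.
Total: 1 + 2 = 3.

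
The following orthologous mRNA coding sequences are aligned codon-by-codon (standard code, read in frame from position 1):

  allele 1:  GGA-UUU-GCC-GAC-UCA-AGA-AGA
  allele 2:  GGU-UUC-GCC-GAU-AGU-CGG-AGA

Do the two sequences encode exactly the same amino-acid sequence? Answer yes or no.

yes

Codon 1: GGA Gly / GGU Gly — synonymous.
Codon 2: UUU Phe / UUC Phe — synonymous.
Codon 3: GCC Ala / GCC Ala — identical.
Codon 4: GAC Asp / GAU Asp — synonymous.
Codon 5: UCA Ser / AGU Ser — synonymous.
Codon 6: AGA Arg / CGG Arg — synonymous.
Codon 7: AGA Arg / AGA Arg — identical.
Nonsynonymous differences: 0 → same protein.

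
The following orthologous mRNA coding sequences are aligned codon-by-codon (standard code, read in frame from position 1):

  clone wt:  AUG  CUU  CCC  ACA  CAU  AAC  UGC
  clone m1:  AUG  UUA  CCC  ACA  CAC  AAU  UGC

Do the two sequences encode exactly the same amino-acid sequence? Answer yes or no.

Codon 1: AUG Met / AUG Met — identical.
Codon 2: CUU Leu / UUA Leu — synonymous.
Codon 3: CCC Pro / CCC Pro — identical.
Codon 4: ACA Thr / ACA Thr — identical.
Codon 5: CAU His / CAC His — synonymous.
Codon 6: AAC Asn / AAU Asn — synonymous.
Codon 7: UGC Cys / UGC Cys — identical.
Nonsynonymous differences: 0 → same protein.

yes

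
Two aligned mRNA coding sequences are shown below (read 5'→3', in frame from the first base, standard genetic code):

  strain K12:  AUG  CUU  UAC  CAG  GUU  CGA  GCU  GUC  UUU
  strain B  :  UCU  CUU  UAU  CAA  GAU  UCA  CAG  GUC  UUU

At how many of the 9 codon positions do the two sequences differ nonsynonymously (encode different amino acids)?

4

Codon 1: AUG Met / UCU Ser — nonsynonymous.
Codon 2: CUU Leu / CUU Leu — identical.
Codon 3: UAC Tyr / UAU Tyr — synonymous.
Codon 4: CAG Gln / CAA Gln — synonymous.
Codon 5: GUU Val / GAU Asp — nonsynonymous.
Codon 6: CGA Arg / UCA Ser — nonsynonymous.
Codon 7: GCU Ala / CAG Gln — nonsynonymous.
Codon 8: GUC Val / GUC Val — identical.
Codon 9: UUU Phe / UUU Phe — identical.
Nonsynonymous differences: 4.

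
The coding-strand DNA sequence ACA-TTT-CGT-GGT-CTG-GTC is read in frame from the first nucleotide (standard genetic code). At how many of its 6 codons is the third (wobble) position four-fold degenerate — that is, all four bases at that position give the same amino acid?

Codon 1 ACA (Thr): third position 4-fold.
Codon 2 TTT (Phe): third position 2-fold.
Codon 3 CGT (Arg): third position 4-fold.
Codon 4 GGT (Gly): third position 4-fold.
Codon 5 CTG (Leu): third position 4-fold.
Codon 6 GTC (Val): third position 4-fold.
Four-fold degenerate third positions: 5.

5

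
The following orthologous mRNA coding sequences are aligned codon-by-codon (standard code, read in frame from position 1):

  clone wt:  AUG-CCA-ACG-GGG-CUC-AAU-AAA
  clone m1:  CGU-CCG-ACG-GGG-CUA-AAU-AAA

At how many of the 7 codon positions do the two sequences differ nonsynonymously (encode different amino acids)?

1

Codon 1: AUG Met / CGU Arg — nonsynonymous.
Codon 2: CCA Pro / CCG Pro — synonymous.
Codon 3: ACG Thr / ACG Thr — identical.
Codon 4: GGG Gly / GGG Gly — identical.
Codon 5: CUC Leu / CUA Leu — synonymous.
Codon 6: AAU Asn / AAU Asn — identical.
Codon 7: AAA Lys / AAA Lys — identical.
Nonsynonymous differences: 1.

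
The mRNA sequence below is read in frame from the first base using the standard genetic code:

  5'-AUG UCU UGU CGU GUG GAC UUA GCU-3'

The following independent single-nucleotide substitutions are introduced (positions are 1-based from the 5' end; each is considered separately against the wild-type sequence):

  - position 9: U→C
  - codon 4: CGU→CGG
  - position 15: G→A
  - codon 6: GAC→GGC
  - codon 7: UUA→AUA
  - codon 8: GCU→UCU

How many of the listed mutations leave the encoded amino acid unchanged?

Codon 3: UGU (Cys) → UGC (Cys) — synonymous.
Codon 4: CGU (Arg) → CGG (Arg) — synonymous.
Codon 5: GUG (Val) → GUA (Val) — synonymous.
Codon 6: GAC (Asp) → GGC (Gly) — missense.
Codon 7: UUA (Leu) → AUA (Ile) — missense.
Codon 8: GCU (Ala) → UCU (Ser) — missense.
Synonymous: 3 of 6.

3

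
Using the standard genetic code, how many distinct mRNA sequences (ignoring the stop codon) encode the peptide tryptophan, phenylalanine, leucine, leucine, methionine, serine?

432

Trp: 1 codon.
Phe: 2 codons.
Leu: 6 codons.
Leu: 6 codons.
Met: 1 codon.
Ser: 6 codons.
1 × 2 × 6 × 6 × 1 × 6 = 432.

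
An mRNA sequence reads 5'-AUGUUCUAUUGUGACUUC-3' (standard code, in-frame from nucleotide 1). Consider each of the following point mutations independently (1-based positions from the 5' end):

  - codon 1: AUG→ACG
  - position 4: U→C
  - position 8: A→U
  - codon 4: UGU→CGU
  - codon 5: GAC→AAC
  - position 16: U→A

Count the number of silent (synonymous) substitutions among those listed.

0

Codon 1: AUG (Met) → ACG (Thr) — missense.
Codon 2: UUC (Phe) → CUC (Leu) — missense.
Codon 3: UAU (Tyr) → UUU (Phe) — missense.
Codon 4: UGU (Cys) → CGU (Arg) — missense.
Codon 5: GAC (Asp) → AAC (Asn) — missense.
Codon 6: UUC (Phe) → AUC (Ile) — missense.
Synonymous: 0 of 6.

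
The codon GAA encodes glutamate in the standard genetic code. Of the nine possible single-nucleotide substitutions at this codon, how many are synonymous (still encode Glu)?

1

Position 1: none → 0 synonymous.
Position 2: none → 0 synonymous.
Position 3: GAG → 1 synonymous.
Total: 0 + 0 + 1 = 1.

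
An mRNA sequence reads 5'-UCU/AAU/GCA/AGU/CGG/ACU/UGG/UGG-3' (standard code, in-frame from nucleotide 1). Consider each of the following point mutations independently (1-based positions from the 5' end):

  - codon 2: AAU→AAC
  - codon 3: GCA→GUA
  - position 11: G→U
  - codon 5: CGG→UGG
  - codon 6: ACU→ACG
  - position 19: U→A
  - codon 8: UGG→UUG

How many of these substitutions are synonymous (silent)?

2

Codon 2: AAU (Asn) → AAC (Asn) — synonymous.
Codon 3: GCA (Ala) → GUA (Val) — missense.
Codon 4: AGU (Ser) → AUU (Ile) — missense.
Codon 5: CGG (Arg) → UGG (Trp) — missense.
Codon 6: ACU (Thr) → ACG (Thr) — synonymous.
Codon 7: UGG (Trp) → AGG (Arg) — missense.
Codon 8: UGG (Trp) → UUG (Leu) — missense.
Synonymous: 2 of 7.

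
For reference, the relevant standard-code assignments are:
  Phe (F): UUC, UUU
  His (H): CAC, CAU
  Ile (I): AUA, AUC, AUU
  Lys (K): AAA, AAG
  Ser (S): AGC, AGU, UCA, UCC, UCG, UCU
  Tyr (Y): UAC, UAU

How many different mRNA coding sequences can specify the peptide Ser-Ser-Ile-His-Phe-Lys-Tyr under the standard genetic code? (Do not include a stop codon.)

1728

Ser: 6 codons.
Ser: 6 codons.
Ile: 3 codons.
His: 2 codons.
Phe: 2 codons.
Lys: 2 codons.
Tyr: 2 codons.
6 × 6 × 3 × 2 × 2 × 2 × 2 = 1728.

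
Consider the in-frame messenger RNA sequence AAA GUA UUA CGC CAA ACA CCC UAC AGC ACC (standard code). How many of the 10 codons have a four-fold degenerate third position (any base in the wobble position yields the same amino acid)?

Codon 1 AAA (Lys): third position 2-fold.
Codon 2 GUA (Val): third position 4-fold.
Codon 3 UUA (Leu): third position 2-fold.
Codon 4 CGC (Arg): third position 4-fold.
Codon 5 CAA (Gln): third position 2-fold.
Codon 6 ACA (Thr): third position 4-fold.
Codon 7 CCC (Pro): third position 4-fold.
Codon 8 UAC (Tyr): third position 2-fold.
Codon 9 AGC (Ser): third position 2-fold.
Codon 10 ACC (Thr): third position 4-fold.
Four-fold degenerate third positions: 5.

5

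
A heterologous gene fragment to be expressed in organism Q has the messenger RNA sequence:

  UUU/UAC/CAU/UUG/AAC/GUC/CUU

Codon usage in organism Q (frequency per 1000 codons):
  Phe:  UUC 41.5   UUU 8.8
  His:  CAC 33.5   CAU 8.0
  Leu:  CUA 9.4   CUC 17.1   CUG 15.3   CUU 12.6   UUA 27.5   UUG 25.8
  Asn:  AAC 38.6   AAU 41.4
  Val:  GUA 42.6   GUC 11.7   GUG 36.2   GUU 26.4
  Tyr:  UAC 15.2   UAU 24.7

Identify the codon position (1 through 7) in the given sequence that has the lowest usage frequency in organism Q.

3

Codon 1 UUU (Phe): 8.8 per 1000.
Codon 2 UAC (Tyr): 15.2 per 1000.
Codon 3 CAU (His): 8.0 per 1000.
Codon 4 UUG (Leu): 25.8 per 1000.
Codon 5 AAC (Asn): 38.6 per 1000.
Codon 6 GUC (Val): 11.7 per 1000.
Codon 7 CUU (Leu): 12.6 per 1000.
Lowest frequency is 8.0 at codon 3.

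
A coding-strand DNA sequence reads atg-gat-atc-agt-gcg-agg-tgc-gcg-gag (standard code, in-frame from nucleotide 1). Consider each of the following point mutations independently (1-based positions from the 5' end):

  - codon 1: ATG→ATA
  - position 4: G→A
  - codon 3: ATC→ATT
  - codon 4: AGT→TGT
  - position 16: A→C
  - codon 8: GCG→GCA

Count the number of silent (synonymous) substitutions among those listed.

3

Codon 1: ATG (Met) → ATA (Ile) — missense.
Codon 2: GAT (Asp) → AAT (Asn) — missense.
Codon 3: ATC (Ile) → ATT (Ile) — synonymous.
Codon 4: AGT (Ser) → TGT (Cys) — missense.
Codon 6: AGG (Arg) → CGG (Arg) — synonymous.
Codon 8: GCG (Ala) → GCA (Ala) — synonymous.
Synonymous: 3 of 6.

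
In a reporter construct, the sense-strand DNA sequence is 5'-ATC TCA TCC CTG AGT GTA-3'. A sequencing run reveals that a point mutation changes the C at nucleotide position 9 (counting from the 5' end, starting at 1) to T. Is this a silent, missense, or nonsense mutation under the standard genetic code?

silent

Position 9 falls in codon 3: TCC → Ser.
After the substitution the codon is TCT → Ser.
Both encode Ser, so the change is synonymous.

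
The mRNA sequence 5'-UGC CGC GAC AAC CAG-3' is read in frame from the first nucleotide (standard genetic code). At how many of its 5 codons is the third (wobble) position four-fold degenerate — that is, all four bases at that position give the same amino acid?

Codon 1 UGC (Cys): third position 2-fold.
Codon 2 CGC (Arg): third position 4-fold.
Codon 3 GAC (Asp): third position 2-fold.
Codon 4 AAC (Asn): third position 2-fold.
Codon 5 CAG (Gln): third position 2-fold.
Four-fold degenerate third positions: 1.

1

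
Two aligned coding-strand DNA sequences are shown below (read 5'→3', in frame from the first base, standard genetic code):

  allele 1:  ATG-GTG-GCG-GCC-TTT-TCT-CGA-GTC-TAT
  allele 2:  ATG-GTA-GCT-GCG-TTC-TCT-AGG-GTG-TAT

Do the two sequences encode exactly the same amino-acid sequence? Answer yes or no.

yes

Codon 1: ATG Met / ATG Met — identical.
Codon 2: GTG Val / GTA Val — synonymous.
Codon 3: GCG Ala / GCT Ala — synonymous.
Codon 4: GCC Ala / GCG Ala — synonymous.
Codon 5: TTT Phe / TTC Phe — synonymous.
Codon 6: TCT Ser / TCT Ser — identical.
Codon 7: CGA Arg / AGG Arg — synonymous.
Codon 8: GTC Val / GTG Val — synonymous.
Codon 9: TAT Tyr / TAT Tyr — identical.
Nonsynonymous differences: 0 → same protein.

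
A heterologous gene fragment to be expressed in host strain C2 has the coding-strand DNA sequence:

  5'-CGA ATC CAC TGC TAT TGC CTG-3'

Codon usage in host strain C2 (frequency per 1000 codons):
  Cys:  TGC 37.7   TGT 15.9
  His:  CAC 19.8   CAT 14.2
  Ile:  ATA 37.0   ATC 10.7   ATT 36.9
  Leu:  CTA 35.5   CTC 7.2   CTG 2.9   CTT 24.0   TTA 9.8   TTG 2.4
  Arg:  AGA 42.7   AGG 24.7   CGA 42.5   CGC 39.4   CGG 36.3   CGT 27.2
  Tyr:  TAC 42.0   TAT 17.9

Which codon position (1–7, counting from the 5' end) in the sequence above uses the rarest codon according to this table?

7

Codon 1 CGA (Arg): 42.5 per 1000.
Codon 2 ATC (Ile): 10.7 per 1000.
Codon 3 CAC (His): 19.8 per 1000.
Codon 4 TGC (Cys): 37.7 per 1000.
Codon 5 TAT (Tyr): 17.9 per 1000.
Codon 6 TGC (Cys): 37.7 per 1000.
Codon 7 CTG (Leu): 2.9 per 1000.
Lowest frequency is 2.9 at codon 7.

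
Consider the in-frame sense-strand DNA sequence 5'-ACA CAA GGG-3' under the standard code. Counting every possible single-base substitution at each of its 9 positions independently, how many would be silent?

Codon 1 (ACA, Thr): 3 synonymous substitutions.
Codon 2 (CAA, Gln): 1 synonymous substitution.
Codon 3 (GGG, Gly): 3 synonymous substitutions.
Total: 3 + 1 + 3 = 7.

7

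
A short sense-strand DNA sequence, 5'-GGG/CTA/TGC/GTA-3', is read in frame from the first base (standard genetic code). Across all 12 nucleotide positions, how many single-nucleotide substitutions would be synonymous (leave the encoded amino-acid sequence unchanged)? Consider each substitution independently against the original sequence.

11

Codon 1 (GGG, Gly): 3 synonymous substitutions.
Codon 2 (CTA, Leu): 4 synonymous substitutions.
Codon 3 (TGC, Cys): 1 synonymous substitution.
Codon 4 (GTA, Val): 3 synonymous substitutions.
Total: 3 + 4 + 1 + 3 = 11.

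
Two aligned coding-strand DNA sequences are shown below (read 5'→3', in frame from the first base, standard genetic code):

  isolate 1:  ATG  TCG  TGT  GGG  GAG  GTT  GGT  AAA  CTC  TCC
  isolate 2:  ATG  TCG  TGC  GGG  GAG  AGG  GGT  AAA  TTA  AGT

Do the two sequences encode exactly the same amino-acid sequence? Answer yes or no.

Codon 1: ATG Met / ATG Met — identical.
Codon 2: TCG Ser / TCG Ser — identical.
Codon 3: TGT Cys / TGC Cys — synonymous.
Codon 4: GGG Gly / GGG Gly — identical.
Codon 5: GAG Glu / GAG Glu — identical.
Codon 6: GTT Val / AGG Arg — nonsynonymous.
Codon 7: GGT Gly / GGT Gly — identical.
Codon 8: AAA Lys / AAA Lys — identical.
Codon 9: CTC Leu / TTA Leu — synonymous.
Codon 10: TCC Ser / AGT Ser — synonymous.
Nonsynonymous differences: 1 → different protein.

no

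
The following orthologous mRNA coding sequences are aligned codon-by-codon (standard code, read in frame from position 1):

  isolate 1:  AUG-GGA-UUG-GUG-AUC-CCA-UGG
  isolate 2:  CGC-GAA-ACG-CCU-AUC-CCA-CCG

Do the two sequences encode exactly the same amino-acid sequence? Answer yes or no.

Codon 1: AUG Met / CGC Arg — nonsynonymous.
Codon 2: GGA Gly / GAA Glu — nonsynonymous.
Codon 3: UUG Leu / ACG Thr — nonsynonymous.
Codon 4: GUG Val / CCU Pro — nonsynonymous.
Codon 5: AUC Ile / AUC Ile — identical.
Codon 6: CCA Pro / CCA Pro — identical.
Codon 7: UGG Trp / CCG Pro — nonsynonymous.
Nonsynonymous differences: 5 → different protein.

no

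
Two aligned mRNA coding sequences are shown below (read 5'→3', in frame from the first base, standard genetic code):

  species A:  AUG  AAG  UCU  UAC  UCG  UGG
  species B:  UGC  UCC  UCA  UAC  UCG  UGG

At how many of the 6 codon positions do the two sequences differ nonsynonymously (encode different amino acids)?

Codon 1: AUG Met / UGC Cys — nonsynonymous.
Codon 2: AAG Lys / UCC Ser — nonsynonymous.
Codon 3: UCU Ser / UCA Ser — synonymous.
Codon 4: UAC Tyr / UAC Tyr — identical.
Codon 5: UCG Ser / UCG Ser — identical.
Codon 6: UGG Trp / UGG Trp — identical.
Nonsynonymous differences: 2.

2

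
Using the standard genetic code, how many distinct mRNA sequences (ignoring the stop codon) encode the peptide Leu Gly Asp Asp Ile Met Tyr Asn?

1152

Leu: 6 codons.
Gly: 4 codons.
Asp: 2 codons.
Asp: 2 codons.
Ile: 3 codons.
Met: 1 codon.
Tyr: 2 codons.
Asn: 2 codons.
6 × 4 × 2 × 2 × 3 × 1 × 2 × 2 = 1152.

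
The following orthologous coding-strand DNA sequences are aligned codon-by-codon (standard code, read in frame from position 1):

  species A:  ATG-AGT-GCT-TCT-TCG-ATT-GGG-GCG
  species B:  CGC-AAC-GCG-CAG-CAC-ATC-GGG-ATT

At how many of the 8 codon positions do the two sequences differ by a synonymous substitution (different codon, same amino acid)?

2

Codon 1: ATG Met / CGC Arg — nonsynonymous.
Codon 2: AGT Ser / AAC Asn — nonsynonymous.
Codon 3: GCT Ala / GCG Ala — synonymous.
Codon 4: TCT Ser / CAG Gln — nonsynonymous.
Codon 5: TCG Ser / CAC His — nonsynonymous.
Codon 6: ATT Ile / ATC Ile — synonymous.
Codon 7: GGG Gly / GGG Gly — identical.
Codon 8: GCG Ala / ATT Ile — nonsynonymous.
Synonymous differences: 2.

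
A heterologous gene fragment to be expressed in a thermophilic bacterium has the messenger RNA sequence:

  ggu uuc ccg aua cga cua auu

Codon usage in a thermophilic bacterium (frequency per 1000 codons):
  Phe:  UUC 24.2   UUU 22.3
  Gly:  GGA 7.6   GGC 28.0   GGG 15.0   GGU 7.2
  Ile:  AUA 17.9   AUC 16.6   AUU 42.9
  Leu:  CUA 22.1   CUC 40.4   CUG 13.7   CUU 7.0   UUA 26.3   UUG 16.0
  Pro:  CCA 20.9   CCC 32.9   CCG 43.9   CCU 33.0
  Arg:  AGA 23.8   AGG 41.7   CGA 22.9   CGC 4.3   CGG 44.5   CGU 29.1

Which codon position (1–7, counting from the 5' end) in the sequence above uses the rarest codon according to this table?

Codon 1 GGU (Gly): 7.2 per 1000.
Codon 2 UUC (Phe): 24.2 per 1000.
Codon 3 CCG (Pro): 43.9 per 1000.
Codon 4 AUA (Ile): 17.9 per 1000.
Codon 5 CGA (Arg): 22.9 per 1000.
Codon 6 CUA (Leu): 22.1 per 1000.
Codon 7 AUU (Ile): 42.9 per 1000.
Lowest frequency is 7.2 at codon 1.

1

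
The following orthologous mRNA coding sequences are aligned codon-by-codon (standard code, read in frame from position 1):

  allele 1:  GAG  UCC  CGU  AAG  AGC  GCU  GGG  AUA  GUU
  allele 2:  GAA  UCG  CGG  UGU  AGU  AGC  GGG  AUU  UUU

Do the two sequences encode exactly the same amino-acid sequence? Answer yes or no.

no

Codon 1: GAG Glu / GAA Glu — synonymous.
Codon 2: UCC Ser / UCG Ser — synonymous.
Codon 3: CGU Arg / CGG Arg — synonymous.
Codon 4: AAG Lys / UGU Cys — nonsynonymous.
Codon 5: AGC Ser / AGU Ser — synonymous.
Codon 6: GCU Ala / AGC Ser — nonsynonymous.
Codon 7: GGG Gly / GGG Gly — identical.
Codon 8: AUA Ile / AUU Ile — synonymous.
Codon 9: GUU Val / UUU Phe — nonsynonymous.
Nonsynonymous differences: 3 → different protein.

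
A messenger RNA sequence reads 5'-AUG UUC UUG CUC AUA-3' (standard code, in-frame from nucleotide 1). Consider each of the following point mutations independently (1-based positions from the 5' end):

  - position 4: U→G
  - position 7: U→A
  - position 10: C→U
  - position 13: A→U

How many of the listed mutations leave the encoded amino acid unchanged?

0

Codon 2: UUC (Phe) → GUC (Val) — missense.
Codon 3: UUG (Leu) → AUG (Met) — missense.
Codon 4: CUC (Leu) → UUC (Phe) — missense.
Codon 5: AUA (Ile) → UUA (Leu) — missense.
Synonymous: 0 of 4.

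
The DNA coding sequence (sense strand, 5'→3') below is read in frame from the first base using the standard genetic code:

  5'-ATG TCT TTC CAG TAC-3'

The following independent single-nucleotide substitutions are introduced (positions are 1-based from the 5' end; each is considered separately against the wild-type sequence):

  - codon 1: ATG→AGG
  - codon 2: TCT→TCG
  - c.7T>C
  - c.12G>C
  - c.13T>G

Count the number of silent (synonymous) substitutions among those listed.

1

Codon 1: ATG (Met) → AGG (Arg) — missense.
Codon 2: TCT (Ser) → TCG (Ser) — synonymous.
Codon 3: TTC (Phe) → CTC (Leu) — missense.
Codon 4: CAG (Gln) → CAC (His) — missense.
Codon 5: TAC (Tyr) → GAC (Asp) — missense.
Synonymous: 1 of 5.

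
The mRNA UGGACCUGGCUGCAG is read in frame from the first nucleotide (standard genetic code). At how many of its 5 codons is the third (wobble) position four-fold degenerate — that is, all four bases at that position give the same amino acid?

Codon 1 UGG (Trp): third position 1-fold.
Codon 2 ACC (Thr): third position 4-fold.
Codon 3 UGG (Trp): third position 1-fold.
Codon 4 CUG (Leu): third position 4-fold.
Codon 5 CAG (Gln): third position 2-fold.
Four-fold degenerate third positions: 2.

2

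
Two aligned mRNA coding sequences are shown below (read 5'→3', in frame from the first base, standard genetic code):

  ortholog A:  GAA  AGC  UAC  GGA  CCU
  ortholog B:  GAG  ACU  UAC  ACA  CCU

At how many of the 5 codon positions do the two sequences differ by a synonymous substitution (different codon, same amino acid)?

Codon 1: GAA Glu / GAG Glu — synonymous.
Codon 2: AGC Ser / ACU Thr — nonsynonymous.
Codon 3: UAC Tyr / UAC Tyr — identical.
Codon 4: GGA Gly / ACA Thr — nonsynonymous.
Codon 5: CCU Pro / CCU Pro — identical.
Synonymous differences: 1.

1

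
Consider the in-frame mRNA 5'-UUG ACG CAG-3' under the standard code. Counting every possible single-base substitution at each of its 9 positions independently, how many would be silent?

Codon 1 (UUG, Leu): 2 synonymous substitutions.
Codon 2 (ACG, Thr): 3 synonymous substitutions.
Codon 3 (CAG, Gln): 1 synonymous substitution.
Total: 2 + 3 + 1 = 6.

6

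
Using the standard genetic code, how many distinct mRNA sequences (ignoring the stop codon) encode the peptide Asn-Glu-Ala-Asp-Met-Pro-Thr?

512

Asn: 2 codons.
Glu: 2 codons.
Ala: 4 codons.
Asp: 2 codons.
Met: 1 codon.
Pro: 4 codons.
Thr: 4 codons.
2 × 2 × 4 × 2 × 1 × 4 × 4 = 512.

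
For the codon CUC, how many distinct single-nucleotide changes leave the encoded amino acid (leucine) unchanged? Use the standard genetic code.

3

Position 1: none → 0 synonymous.
Position 2: none → 0 synonymous.
Position 3: CUU, CUA, CUG → 3 synonymous.
Total: 0 + 0 + 3 = 3.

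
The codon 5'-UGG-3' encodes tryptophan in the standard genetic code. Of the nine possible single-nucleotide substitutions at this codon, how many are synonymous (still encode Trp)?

Position 1: none → 0 synonymous.
Position 2: none → 0 synonymous.
Position 3: none → 0 synonymous.
Total: 0 + 0 + 0 = 0.

0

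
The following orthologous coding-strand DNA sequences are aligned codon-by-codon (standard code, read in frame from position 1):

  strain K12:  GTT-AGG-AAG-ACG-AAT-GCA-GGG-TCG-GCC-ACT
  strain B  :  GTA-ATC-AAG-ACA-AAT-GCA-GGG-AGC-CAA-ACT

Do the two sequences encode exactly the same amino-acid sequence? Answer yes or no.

no

Codon 1: GTT Val / GTA Val — synonymous.
Codon 2: AGG Arg / ATC Ile — nonsynonymous.
Codon 3: AAG Lys / AAG Lys — identical.
Codon 4: ACG Thr / ACA Thr — synonymous.
Codon 5: AAT Asn / AAT Asn — identical.
Codon 6: GCA Ala / GCA Ala — identical.
Codon 7: GGG Gly / GGG Gly — identical.
Codon 8: TCG Ser / AGC Ser — synonymous.
Codon 9: GCC Ala / CAA Gln — nonsynonymous.
Codon 10: ACT Thr / ACT Thr — identical.
Nonsynonymous differences: 2 → different protein.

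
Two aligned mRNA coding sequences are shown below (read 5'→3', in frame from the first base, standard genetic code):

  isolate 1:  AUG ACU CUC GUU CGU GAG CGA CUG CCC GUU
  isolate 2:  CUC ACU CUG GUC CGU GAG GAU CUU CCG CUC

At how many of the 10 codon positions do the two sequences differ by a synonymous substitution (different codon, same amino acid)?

Codon 1: AUG Met / CUC Leu — nonsynonymous.
Codon 2: ACU Thr / ACU Thr — identical.
Codon 3: CUC Leu / CUG Leu — synonymous.
Codon 4: GUU Val / GUC Val — synonymous.
Codon 5: CGU Arg / CGU Arg — identical.
Codon 6: GAG Glu / GAG Glu — identical.
Codon 7: CGA Arg / GAU Asp — nonsynonymous.
Codon 8: CUG Leu / CUU Leu — synonymous.
Codon 9: CCC Pro / CCG Pro — synonymous.
Codon 10: GUU Val / CUC Leu — nonsynonymous.
Synonymous differences: 4.

4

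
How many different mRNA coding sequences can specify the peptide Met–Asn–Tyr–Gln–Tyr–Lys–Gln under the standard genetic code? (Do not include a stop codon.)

Met: 1 codon.
Asn: 2 codons.
Tyr: 2 codons.
Gln: 2 codons.
Tyr: 2 codons.
Lys: 2 codons.
Gln: 2 codons.
1 × 2 × 2 × 2 × 2 × 2 × 2 = 64.

64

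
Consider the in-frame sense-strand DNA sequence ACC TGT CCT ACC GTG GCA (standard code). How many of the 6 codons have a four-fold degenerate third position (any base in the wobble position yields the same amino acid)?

5

Codon 1 ACC (Thr): third position 4-fold.
Codon 2 TGT (Cys): third position 2-fold.
Codon 3 CCT (Pro): third position 4-fold.
Codon 4 ACC (Thr): third position 4-fold.
Codon 5 GTG (Val): third position 4-fold.
Codon 6 GCA (Ala): third position 4-fold.
Four-fold degenerate third positions: 5.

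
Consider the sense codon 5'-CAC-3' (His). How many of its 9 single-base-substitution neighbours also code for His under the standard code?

Position 1: none → 0 synonymous.
Position 2: none → 0 synonymous.
Position 3: CAU → 1 synonymous.
Total: 0 + 0 + 1 = 1.

1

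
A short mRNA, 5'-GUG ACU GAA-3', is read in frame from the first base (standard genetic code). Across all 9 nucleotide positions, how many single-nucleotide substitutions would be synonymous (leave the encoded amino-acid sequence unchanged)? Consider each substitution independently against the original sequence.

7

Codon 1 (GUG, Val): 3 synonymous substitutions.
Codon 2 (ACU, Thr): 3 synonymous substitutions.
Codon 3 (GAA, Glu): 1 synonymous substitution.
Total: 3 + 3 + 1 = 7.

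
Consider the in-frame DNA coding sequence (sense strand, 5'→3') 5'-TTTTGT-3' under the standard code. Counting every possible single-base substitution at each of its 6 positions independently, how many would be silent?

Codon 1 (TTT, Phe): 1 synonymous substitution.
Codon 2 (TGT, Cys): 1 synonymous substitution.
Total: 1 + 1 = 2.

2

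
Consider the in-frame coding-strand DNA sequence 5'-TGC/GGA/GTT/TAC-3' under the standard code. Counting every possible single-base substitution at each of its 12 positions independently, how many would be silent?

8

Codon 1 (TGC, Cys): 1 synonymous substitution.
Codon 2 (GGA, Gly): 3 synonymous substitutions.
Codon 3 (GTT, Val): 3 synonymous substitutions.
Codon 4 (TAC, Tyr): 1 synonymous substitution.
Total: 1 + 3 + 3 + 1 = 8.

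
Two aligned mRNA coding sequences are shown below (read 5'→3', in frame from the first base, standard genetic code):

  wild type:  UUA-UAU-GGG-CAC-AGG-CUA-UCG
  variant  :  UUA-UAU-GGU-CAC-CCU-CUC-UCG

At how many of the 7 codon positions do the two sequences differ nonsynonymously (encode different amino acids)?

Codon 1: UUA Leu / UUA Leu — identical.
Codon 2: UAU Tyr / UAU Tyr — identical.
Codon 3: GGG Gly / GGU Gly — synonymous.
Codon 4: CAC His / CAC His — identical.
Codon 5: AGG Arg / CCU Pro — nonsynonymous.
Codon 6: CUA Leu / CUC Leu — synonymous.
Codon 7: UCG Ser / UCG Ser — identical.
Nonsynonymous differences: 1.

1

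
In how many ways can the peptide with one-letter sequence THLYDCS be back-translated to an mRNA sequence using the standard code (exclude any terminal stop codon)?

2304

Thr: 4 codons.
His: 2 codons.
Leu: 6 codons.
Tyr: 2 codons.
Asp: 2 codons.
Cys: 2 codons.
Ser: 6 codons.
4 × 2 × 6 × 2 × 2 × 2 × 6 = 2304.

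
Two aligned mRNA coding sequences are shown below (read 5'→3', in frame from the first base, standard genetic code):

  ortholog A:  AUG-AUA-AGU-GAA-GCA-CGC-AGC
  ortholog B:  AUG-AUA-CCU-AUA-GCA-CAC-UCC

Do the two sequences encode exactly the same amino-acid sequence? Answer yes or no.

no

Codon 1: AUG Met / AUG Met — identical.
Codon 2: AUA Ile / AUA Ile — identical.
Codon 3: AGU Ser / CCU Pro — nonsynonymous.
Codon 4: GAA Glu / AUA Ile — nonsynonymous.
Codon 5: GCA Ala / GCA Ala — identical.
Codon 6: CGC Arg / CAC His — nonsynonymous.
Codon 7: AGC Ser / UCC Ser — synonymous.
Nonsynonymous differences: 3 → different protein.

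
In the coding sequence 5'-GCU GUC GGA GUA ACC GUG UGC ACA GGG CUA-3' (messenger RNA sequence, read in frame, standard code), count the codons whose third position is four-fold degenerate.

9

Codon 1 GCU (Ala): third position 4-fold.
Codon 2 GUC (Val): third position 4-fold.
Codon 3 GGA (Gly): third position 4-fold.
Codon 4 GUA (Val): third position 4-fold.
Codon 5 ACC (Thr): third position 4-fold.
Codon 6 GUG (Val): third position 4-fold.
Codon 7 UGC (Cys): third position 2-fold.
Codon 8 ACA (Thr): third position 4-fold.
Codon 9 GGG (Gly): third position 4-fold.
Codon 10 CUA (Leu): third position 4-fold.
Four-fold degenerate third positions: 9.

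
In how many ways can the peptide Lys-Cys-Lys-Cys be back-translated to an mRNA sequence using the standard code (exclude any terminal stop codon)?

Lys: 2 codons.
Cys: 2 codons.
Lys: 2 codons.
Cys: 2 codons.
2 × 2 × 2 × 2 = 16.

16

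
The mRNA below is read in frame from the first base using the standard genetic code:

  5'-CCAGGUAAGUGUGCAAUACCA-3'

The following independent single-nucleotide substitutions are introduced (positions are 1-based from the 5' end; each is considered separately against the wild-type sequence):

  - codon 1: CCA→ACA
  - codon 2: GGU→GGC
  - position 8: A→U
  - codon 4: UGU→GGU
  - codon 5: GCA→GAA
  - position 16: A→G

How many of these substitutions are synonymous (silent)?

1

Codon 1: CCA (Pro) → ACA (Thr) — missense.
Codon 2: GGU (Gly) → GGC (Gly) — synonymous.
Codon 3: AAG (Lys) → AUG (Met) — missense.
Codon 4: UGU (Cys) → GGU (Gly) — missense.
Codon 5: GCA (Ala) → GAA (Glu) — missense.
Codon 6: AUA (Ile) → GUA (Val) — missense.
Synonymous: 1 of 6.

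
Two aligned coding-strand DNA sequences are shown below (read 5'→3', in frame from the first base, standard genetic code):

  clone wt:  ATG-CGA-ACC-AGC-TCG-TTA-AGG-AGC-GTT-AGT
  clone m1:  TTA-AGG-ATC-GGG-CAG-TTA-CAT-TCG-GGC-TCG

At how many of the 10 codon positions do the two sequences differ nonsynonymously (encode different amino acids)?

Codon 1: ATG Met / TTA Leu — nonsynonymous.
Codon 2: CGA Arg / AGG Arg — synonymous.
Codon 3: ACC Thr / ATC Ile — nonsynonymous.
Codon 4: AGC Ser / GGG Gly — nonsynonymous.
Codon 5: TCG Ser / CAG Gln — nonsynonymous.
Codon 6: TTA Leu / TTA Leu — identical.
Codon 7: AGG Arg / CAT His — nonsynonymous.
Codon 8: AGC Ser / TCG Ser — synonymous.
Codon 9: GTT Val / GGC Gly — nonsynonymous.
Codon 10: AGT Ser / TCG Ser — synonymous.
Nonsynonymous differences: 6.

6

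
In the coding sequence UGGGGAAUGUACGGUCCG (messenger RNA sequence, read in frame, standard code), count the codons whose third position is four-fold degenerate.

Codon 1 UGG (Trp): third position 1-fold.
Codon 2 GGA (Gly): third position 4-fold.
Codon 3 AUG (Met): third position 1-fold.
Codon 4 UAC (Tyr): third position 2-fold.
Codon 5 GGU (Gly): third position 4-fold.
Codon 6 CCG (Pro): third position 4-fold.
Four-fold degenerate third positions: 3.

3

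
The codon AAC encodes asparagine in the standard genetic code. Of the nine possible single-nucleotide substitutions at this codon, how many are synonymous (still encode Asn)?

Position 1: none → 0 synonymous.
Position 2: none → 0 synonymous.
Position 3: AAU → 1 synonymous.
Total: 0 + 0 + 1 = 1.

1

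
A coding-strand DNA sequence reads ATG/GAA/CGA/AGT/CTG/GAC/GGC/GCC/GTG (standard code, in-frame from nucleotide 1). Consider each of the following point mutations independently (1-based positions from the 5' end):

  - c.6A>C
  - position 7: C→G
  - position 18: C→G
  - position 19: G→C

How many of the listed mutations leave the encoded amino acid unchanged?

0

Codon 2: GAA (Glu) → GAC (Asp) — missense.
Codon 3: CGA (Arg) → GGA (Gly) — missense.
Codon 6: GAC (Asp) → GAG (Glu) — missense.
Codon 7: GGC (Gly) → CGC (Arg) — missense.
Synonymous: 0 of 4.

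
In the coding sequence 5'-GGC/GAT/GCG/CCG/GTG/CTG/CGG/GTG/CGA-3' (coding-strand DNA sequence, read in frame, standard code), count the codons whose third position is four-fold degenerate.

8

Codon 1 GGC (Gly): third position 4-fold.
Codon 2 GAT (Asp): third position 2-fold.
Codon 3 GCG (Ala): third position 4-fold.
Codon 4 CCG (Pro): third position 4-fold.
Codon 5 GTG (Val): third position 4-fold.
Codon 6 CTG (Leu): third position 4-fold.
Codon 7 CGG (Arg): third position 4-fold.
Codon 8 GTG (Val): third position 4-fold.
Codon 9 CGA (Arg): third position 4-fold.
Four-fold degenerate third positions: 8.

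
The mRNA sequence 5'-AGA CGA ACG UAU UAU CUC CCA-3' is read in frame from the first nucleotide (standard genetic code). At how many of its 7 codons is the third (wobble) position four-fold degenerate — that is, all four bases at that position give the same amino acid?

4

Codon 1 AGA (Arg): third position 2-fold.
Codon 2 CGA (Arg): third position 4-fold.
Codon 3 ACG (Thr): third position 4-fold.
Codon 4 UAU (Tyr): third position 2-fold.
Codon 5 UAU (Tyr): third position 2-fold.
Codon 6 CUC (Leu): third position 4-fold.
Codon 7 CCA (Pro): third position 4-fold.
Four-fold degenerate third positions: 4.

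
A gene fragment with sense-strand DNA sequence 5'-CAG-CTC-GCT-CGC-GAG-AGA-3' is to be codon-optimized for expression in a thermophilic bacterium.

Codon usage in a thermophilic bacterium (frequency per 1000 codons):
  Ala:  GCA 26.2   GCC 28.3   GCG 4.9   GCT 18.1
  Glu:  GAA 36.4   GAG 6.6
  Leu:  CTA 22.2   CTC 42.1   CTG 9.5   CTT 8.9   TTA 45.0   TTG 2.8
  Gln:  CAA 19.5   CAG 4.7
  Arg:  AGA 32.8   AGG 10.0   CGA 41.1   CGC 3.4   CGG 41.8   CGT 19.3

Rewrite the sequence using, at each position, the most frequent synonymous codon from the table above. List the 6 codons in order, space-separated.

Codon 1 (Gln): best is CAA at 19.5.
Codon 2 (Leu): best is TTA at 45.0.
Codon 3 (Ala): best is GCC at 28.3.
Codon 4 (Arg): best is CGG at 41.8.
Codon 5 (Glu): best is GAA at 36.4.
Codon 6 (Arg): best is CGG at 41.8.

CAA TTA GCC CGG GAA CGG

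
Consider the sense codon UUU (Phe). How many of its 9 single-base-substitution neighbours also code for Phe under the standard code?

1

Position 1: none → 0 synonymous.
Position 2: none → 0 synonymous.
Position 3: UUC → 1 synonymous.
Total: 0 + 0 + 1 = 1.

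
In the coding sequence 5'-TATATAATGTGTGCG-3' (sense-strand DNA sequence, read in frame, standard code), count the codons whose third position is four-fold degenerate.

1

Codon 1 TAT (Tyr): third position 2-fold.
Codon 2 ATA (Ile): third position 3-fold.
Codon 3 ATG (Met): third position 1-fold.
Codon 4 TGT (Cys): third position 2-fold.
Codon 5 GCG (Ala): third position 4-fold.
Four-fold degenerate third positions: 1.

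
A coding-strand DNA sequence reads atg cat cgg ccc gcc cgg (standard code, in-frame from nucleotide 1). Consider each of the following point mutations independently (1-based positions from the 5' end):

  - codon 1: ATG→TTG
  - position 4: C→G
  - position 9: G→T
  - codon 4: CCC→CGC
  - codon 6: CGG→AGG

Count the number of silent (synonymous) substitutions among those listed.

2

Codon 1: ATG (Met) → TTG (Leu) — missense.
Codon 2: CAT (His) → GAT (Asp) — missense.
Codon 3: CGG (Arg) → CGT (Arg) — synonymous.
Codon 4: CCC (Pro) → CGC (Arg) — missense.
Codon 6: CGG (Arg) → AGG (Arg) — synonymous.
Synonymous: 2 of 5.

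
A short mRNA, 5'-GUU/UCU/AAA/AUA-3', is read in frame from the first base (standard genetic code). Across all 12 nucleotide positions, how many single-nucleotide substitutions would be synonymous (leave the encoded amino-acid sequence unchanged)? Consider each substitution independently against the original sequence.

9

Codon 1 (GUU, Val): 3 synonymous substitutions.
Codon 2 (UCU, Ser): 3 synonymous substitutions.
Codon 3 (AAA, Lys): 1 synonymous substitution.
Codon 4 (AUA, Ile): 2 synonymous substitutions.
Total: 3 + 3 + 1 + 2 = 9.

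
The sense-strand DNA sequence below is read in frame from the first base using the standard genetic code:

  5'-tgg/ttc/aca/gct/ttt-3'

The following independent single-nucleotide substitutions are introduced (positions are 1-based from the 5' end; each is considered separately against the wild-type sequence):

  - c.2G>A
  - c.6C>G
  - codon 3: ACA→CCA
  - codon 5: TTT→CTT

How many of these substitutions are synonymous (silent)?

Codon 1: TGG (Trp) → TAG (Stop) — nonsense.
Codon 2: TTC (Phe) → TTG (Leu) — missense.
Codon 3: ACA (Thr) → CCA (Pro) — missense.
Codon 5: TTT (Phe) → CTT (Leu) — missense.
Synonymous: 0 of 4.

0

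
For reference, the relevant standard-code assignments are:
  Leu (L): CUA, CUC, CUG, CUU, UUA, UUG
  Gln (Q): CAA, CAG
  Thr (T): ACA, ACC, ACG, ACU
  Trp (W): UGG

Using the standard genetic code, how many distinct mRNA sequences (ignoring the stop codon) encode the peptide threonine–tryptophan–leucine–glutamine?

Thr: 4 codons.
Trp: 1 codon.
Leu: 6 codons.
Gln: 2 codons.
4 × 1 × 6 × 2 = 48.

48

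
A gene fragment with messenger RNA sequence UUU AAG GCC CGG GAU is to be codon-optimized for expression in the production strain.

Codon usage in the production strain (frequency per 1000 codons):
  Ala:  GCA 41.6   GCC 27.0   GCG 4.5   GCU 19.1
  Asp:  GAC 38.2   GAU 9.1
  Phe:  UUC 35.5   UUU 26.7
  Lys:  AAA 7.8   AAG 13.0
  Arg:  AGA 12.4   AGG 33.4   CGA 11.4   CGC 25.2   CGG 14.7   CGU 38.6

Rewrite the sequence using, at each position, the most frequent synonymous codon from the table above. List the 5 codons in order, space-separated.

UUC AAG GCA CGU GAC

Codon 1 (Phe): best is UUC at 35.5.
Codon 2 (Lys): best is AAG at 13.0.
Codon 3 (Ala): best is GCA at 41.6.
Codon 4 (Arg): best is CGU at 38.6.
Codon 5 (Asp): best is GAC at 38.2.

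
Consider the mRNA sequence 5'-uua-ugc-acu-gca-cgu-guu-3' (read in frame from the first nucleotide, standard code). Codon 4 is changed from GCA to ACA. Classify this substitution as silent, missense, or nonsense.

missense

Position 10 falls in codon 4: GCA → Ala.
After the substitution the codon is ACA → Thr.
Ala ≠ Thr, so this is a missense mutation.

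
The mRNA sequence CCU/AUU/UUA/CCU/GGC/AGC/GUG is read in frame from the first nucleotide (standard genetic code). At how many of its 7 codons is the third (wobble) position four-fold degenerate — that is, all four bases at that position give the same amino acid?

4

Codon 1 CCU (Pro): third position 4-fold.
Codon 2 AUU (Ile): third position 3-fold.
Codon 3 UUA (Leu): third position 2-fold.
Codon 4 CCU (Pro): third position 4-fold.
Codon 5 GGC (Gly): third position 4-fold.
Codon 6 AGC (Ser): third position 2-fold.
Codon 7 GUG (Val): third position 4-fold.
Four-fold degenerate third positions: 4.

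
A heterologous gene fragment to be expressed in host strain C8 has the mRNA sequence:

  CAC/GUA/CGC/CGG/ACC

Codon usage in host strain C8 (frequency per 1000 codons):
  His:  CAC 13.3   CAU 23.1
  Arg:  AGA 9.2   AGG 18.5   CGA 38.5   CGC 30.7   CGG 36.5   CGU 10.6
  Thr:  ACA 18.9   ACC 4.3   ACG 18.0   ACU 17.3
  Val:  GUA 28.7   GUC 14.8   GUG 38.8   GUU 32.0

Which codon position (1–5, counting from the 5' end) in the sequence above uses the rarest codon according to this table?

5

Codon 1 CAC (His): 13.3 per 1000.
Codon 2 GUA (Val): 28.7 per 1000.
Codon 3 CGC (Arg): 30.7 per 1000.
Codon 4 CGG (Arg): 36.5 per 1000.
Codon 5 ACC (Thr): 4.3 per 1000.
Lowest frequency is 4.3 at codon 5.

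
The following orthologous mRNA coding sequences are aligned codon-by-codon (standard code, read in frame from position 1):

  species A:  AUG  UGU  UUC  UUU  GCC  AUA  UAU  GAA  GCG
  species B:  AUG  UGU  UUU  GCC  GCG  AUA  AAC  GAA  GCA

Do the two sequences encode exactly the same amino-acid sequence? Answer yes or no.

no

Codon 1: AUG Met / AUG Met — identical.
Codon 2: UGU Cys / UGU Cys — identical.
Codon 3: UUC Phe / UUU Phe — synonymous.
Codon 4: UUU Phe / GCC Ala — nonsynonymous.
Codon 5: GCC Ala / GCG Ala — synonymous.
Codon 6: AUA Ile / AUA Ile — identical.
Codon 7: UAU Tyr / AAC Asn — nonsynonymous.
Codon 8: GAA Glu / GAA Glu — identical.
Codon 9: GCG Ala / GCA Ala — synonymous.
Nonsynonymous differences: 2 → different protein.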